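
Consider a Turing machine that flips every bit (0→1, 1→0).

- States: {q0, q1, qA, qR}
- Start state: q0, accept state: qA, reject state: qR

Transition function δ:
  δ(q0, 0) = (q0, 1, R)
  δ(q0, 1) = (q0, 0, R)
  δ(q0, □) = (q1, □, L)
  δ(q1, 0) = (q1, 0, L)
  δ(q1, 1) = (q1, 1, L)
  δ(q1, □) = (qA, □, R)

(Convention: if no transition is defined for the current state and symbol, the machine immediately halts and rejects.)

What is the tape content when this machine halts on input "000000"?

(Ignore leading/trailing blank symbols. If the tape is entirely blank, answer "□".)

Execution trace:
Initial: [q0]000000
Step 1: δ(q0, 0) = (q0, 1, R) → 1[q0]00000
Step 2: δ(q0, 0) = (q0, 1, R) → 11[q0]0000
Step 3: δ(q0, 0) = (q0, 1, R) → 111[q0]000
Step 4: δ(q0, 0) = (q0, 1, R) → 1111[q0]00
Step 5: δ(q0, 0) = (q0, 1, R) → 11111[q0]0
Step 6: δ(q0, 0) = (q0, 1, R) → 111111[q0]□
Step 7: δ(q0, □) = (q1, □, L) → 11111[q1]1□
Step 8: δ(q1, 1) = (q1, 1, L) → 1111[q1]11□
Step 9: δ(q1, 1) = (q1, 1, L) → 111[q1]111□
Step 10: δ(q1, 1) = (q1, 1, L) → 11[q1]1111□
Step 11: δ(q1, 1) = (q1, 1, L) → 1[q1]11111□
Step 12: δ(q1, 1) = (q1, 1, L) → [q1]111111□
Step 13: δ(q1, 1) = (q1, 1, L) → [q1]□111111□
Step 14: δ(q1, □) = (qA, □, R) → □[qA]111111□

The machine reaches the accept state qA and halts.

Final tape (ignoring leading/trailing blanks): 111111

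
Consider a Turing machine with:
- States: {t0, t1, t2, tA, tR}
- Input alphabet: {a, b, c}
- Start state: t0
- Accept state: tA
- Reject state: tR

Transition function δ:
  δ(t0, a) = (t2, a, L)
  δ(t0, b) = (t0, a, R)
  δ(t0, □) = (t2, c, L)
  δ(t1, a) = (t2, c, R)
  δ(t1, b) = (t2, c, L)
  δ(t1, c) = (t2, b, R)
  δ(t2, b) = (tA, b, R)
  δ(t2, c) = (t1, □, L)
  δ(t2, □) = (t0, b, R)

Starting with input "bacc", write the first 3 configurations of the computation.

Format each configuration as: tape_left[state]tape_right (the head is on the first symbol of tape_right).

Transitions applied:
Step 1: δ(t0, b) = (t0, a, R)
Step 2: δ(t0, a) = (t2, a, L)

The first 3 configurations are:
[t0]bacc ⊢ a[t0]acc ⊢ [t2]aacc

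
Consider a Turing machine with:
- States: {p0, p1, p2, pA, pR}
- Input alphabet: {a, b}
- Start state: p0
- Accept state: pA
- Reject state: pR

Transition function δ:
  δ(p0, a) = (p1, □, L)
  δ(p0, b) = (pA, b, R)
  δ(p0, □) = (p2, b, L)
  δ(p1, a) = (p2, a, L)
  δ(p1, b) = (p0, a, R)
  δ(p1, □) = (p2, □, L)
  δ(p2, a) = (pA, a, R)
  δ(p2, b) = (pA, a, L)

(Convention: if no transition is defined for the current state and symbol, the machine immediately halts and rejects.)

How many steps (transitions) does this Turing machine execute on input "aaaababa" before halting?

Execution trace:
Initial: [p0]aaaababa
Step 1: δ(p0, a) = (p1, □, L) → [p1]□□aaababa
Step 2: δ(p1, □) = (p2, □, L) → [p2]□□□aaababa

No transition is defined for δ(p2, □). By convention the machine halts and rejects.

The machine executed 2 steps before halting.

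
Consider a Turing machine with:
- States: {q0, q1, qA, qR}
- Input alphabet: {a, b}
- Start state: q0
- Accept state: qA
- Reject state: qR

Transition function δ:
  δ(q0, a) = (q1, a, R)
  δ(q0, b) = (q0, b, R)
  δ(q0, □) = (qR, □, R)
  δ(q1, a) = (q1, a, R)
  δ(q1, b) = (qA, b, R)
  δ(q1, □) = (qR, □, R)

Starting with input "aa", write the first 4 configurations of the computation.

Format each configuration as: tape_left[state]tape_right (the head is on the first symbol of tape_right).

Transitions applied:
Step 1: δ(q0, a) = (q1, a, R)
Step 2: δ(q1, a) = (q1, a, R)
Step 3: δ(q1, □) = (qR, □, R)

The first 4 configurations are:
[q0]aa ⊢ a[q1]a ⊢ aa[q1]□ ⊢ aa□[qR]□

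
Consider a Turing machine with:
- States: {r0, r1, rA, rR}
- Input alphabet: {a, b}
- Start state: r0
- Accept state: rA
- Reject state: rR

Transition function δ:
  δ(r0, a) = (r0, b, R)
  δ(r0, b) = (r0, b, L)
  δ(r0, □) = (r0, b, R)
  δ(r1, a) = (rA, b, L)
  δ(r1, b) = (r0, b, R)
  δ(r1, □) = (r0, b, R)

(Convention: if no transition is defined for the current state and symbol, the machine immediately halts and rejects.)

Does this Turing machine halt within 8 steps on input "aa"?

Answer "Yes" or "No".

Execution trace:
Initial: [r0]aa
Step 1: δ(r0, a) = (r0, b, R) → b[r0]a
Step 2: δ(r0, a) = (r0, b, R) → bb[r0]□
Step 3: δ(r0, □) = (r0, b, R) → bbb[r0]□
Step 4: δ(r0, □) = (r0, b, R) → bbbb[r0]□
Step 5: δ(r0, □) = (r0, b, R) → bbbbb[r0]□
Step 6: δ(r0, □) = (r0, b, R) → bbbbbb[r0]□
Step 7: δ(r0, □) = (r0, b, R) → bbbbbbb[r0]□
Step 8: δ(r0, □) = (r0, b, R) → bbbbbbbb[r0]□

The machine has not reached a halting state after 8 steps.
The machine did not halt within the 8-step bound.

Answer: No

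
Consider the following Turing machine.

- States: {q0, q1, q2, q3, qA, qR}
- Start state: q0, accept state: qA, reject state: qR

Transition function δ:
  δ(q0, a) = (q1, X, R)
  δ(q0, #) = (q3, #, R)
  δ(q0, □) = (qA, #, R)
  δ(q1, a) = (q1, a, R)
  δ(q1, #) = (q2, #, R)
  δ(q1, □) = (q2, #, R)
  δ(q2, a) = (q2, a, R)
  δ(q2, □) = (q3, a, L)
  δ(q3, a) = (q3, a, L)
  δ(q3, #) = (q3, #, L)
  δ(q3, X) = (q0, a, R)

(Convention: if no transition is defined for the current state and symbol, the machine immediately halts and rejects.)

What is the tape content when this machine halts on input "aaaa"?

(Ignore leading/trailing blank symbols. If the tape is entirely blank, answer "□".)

Execution trace:
Initial: [q0]aaaa
Step 1: δ(q0, a) = (q1, X, R) → X[q1]aaa
Step 2: δ(q1, a) = (q1, a, R) → Xa[q1]aa
Step 3: δ(q1, a) = (q1, a, R) → Xaa[q1]a
Step 4: δ(q1, a) = (q1, a, R) → Xaaa[q1]□
Step 5: δ(q1, □) = (q2, #, R) → Xaaa#[q2]□
Step 6: δ(q2, □) = (q3, a, L) → Xaaa[q3]#a
Step 7: δ(q3, #) = (q3, #, L) → Xaa[q3]a#a
Step 8: δ(q3, a) = (q3, a, L) → Xa[q3]aa#a
Step 9: δ(q3, a) = (q3, a, L) → X[q3]aaa#a
Step 10: δ(q3, a) = (q3, a, L) → [q3]Xaaa#a
Step 11: δ(q3, X) = (q0, a, R) → a[q0]aaa#a
Step 12: δ(q0, a) = (q1, X, R) → aX[q1]aa#a
Step 13: δ(q1, a) = (q1, a, R) → aXa[q1]a#a
Step 14: δ(q1, a) = (q1, a, R) → aXaa[q1]#a
Step 15: δ(q1, #) = (q2, #, R) → aXaa#[q2]a
Step 16: δ(q2, a) = (q2, a, R) → aXaa#a[q2]□
Step 17: δ(q2, □) = (q3, a, L) → aXaa#[q3]aa
Step 18: δ(q3, a) = (q3, a, L) → aXaa[q3]#aa
Step 19: δ(q3, #) = (q3, #, L) → aXa[q3]a#aa
Step 20: δ(q3, a) = (q3, a, L) → aX[q3]aa#aa
Step 21: δ(q3, a) = (q3, a, L) → a[q3]Xaa#aa
Step 22: δ(q3, X) = (q0, a, R) → aa[q0]aa#aa
Step 23: δ(q0, a) = (q1, X, R) → aaX[q1]a#aa
Step 24: δ(q1, a) = (q1, a, R) → aaXa[q1]#aa
Step 25: δ(q1, #) = (q2, #, R) → aaXa#[q2]aa
Step 26: δ(q2, a) = (q2, a, R) → aaXa#a[q2]a
Step 27: δ(q2, a) = (q2, a, R) → aaXa#aa[q2]□
Step 28: δ(q2, □) = (q3, a, L) → aaXa#a[q3]aa
Step 29: δ(q3, a) = (q3, a, L) → aaXa#[q3]aaa
Step 30: δ(q3, a) = (q3, a, L) → aaXa[q3]#aaa
Step 31: δ(q3, #) = (q3, #, L) → aaX[q3]a#aaa
Step 32: δ(q3, a) = (q3, a, L) → aa[q3]Xa#aaa
Step 33: δ(q3, X) = (q0, a, R) → aaa[q0]a#aaa
Step 34: δ(q0, a) = (q1, X, R) → aaaX[q1]#aaa
Step 35: δ(q1, #) = (q2, #, R) → aaaX#[q2]aaa
Step 36: δ(q2, a) = (q2, a, R) → aaaX#a[q2]aa
Step 37: δ(q2, a) = (q2, a, R) → aaaX#aa[q2]a
Step 38: δ(q2, a) = (q2, a, R) → aaaX#aaa[q2]□
Step 39: δ(q2, □) = (q3, a, L) → aaaX#aa[q3]aa
Step 40: δ(q3, a) = (q3, a, L) → aaaX#a[q3]aaa
Step 41: δ(q3, a) = (q3, a, L) → aaaX#[q3]aaaa
Step 42: δ(q3, a) = (q3, a, L) → aaaX[q3]#aaaa
Step 43: δ(q3, #) = (q3, #, L) → aaa[q3]X#aaaa
Step 44: δ(q3, X) = (q0, a, R) → aaaa[q0]#aaaa
Step 45: δ(q0, #) = (q3, #, R) → aaaa#[q3]aaaa
Step 46: δ(q3, a) = (q3, a, L) → aaaa[q3]#aaaa
Step 47: δ(q3, #) = (q3, #, L) → aaa[q3]a#aaaa
Step 48: δ(q3, a) = (q3, a, L) → aa[q3]aa#aaaa
Step 49: δ(q3, a) = (q3, a, L) → a[q3]aaa#aaaa
Step 50: δ(q3, a) = (q3, a, L) → [q3]aaaa#aaaa
Step 51: δ(q3, a) = (q3, a, L) → [q3]□aaaa#aaaa

No transition is defined for δ(q3, □). By convention the machine halts and rejects.

Final tape (ignoring leading/trailing blanks): aaaa#aaaa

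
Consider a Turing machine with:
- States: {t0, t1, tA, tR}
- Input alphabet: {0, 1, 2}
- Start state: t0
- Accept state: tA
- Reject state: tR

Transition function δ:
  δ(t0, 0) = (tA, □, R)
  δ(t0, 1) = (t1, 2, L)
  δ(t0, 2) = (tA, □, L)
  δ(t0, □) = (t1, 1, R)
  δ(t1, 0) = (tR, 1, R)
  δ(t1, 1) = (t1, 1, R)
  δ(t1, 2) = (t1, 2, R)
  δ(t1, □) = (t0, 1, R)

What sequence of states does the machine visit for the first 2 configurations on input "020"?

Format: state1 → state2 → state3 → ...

Execution trace:
Initial: [t0]020
Step 1: δ(t0, 0) = (tA, □, R) → □[tA]20

The machine reaches the accept state tA and halts.

State sequence: t0 → tA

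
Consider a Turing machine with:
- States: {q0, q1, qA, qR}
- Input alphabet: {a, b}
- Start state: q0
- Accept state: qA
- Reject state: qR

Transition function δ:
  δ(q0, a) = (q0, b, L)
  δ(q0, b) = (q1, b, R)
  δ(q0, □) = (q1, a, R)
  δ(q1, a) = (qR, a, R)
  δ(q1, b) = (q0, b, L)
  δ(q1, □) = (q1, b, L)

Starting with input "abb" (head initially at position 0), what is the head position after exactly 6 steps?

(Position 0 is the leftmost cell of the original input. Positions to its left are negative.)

Execution trace (head position shown):
Step 0: [q0]abb  (head at position 0)
Step 1: move left → [q0]□bbb  (head at position -1)
Step 2: move right → a[q1]bbb  (head at position 0)
Step 3: move left → [q0]abbb  (head at position -1)
Step 4: move left → [q0]□bbbb  (head at position -2)
Step 5: move right → a[q1]bbbb  (head at position -1)
Step 6: move left → [q0]abbbb  (head at position -2)

After 6 steps, the head is at position -2.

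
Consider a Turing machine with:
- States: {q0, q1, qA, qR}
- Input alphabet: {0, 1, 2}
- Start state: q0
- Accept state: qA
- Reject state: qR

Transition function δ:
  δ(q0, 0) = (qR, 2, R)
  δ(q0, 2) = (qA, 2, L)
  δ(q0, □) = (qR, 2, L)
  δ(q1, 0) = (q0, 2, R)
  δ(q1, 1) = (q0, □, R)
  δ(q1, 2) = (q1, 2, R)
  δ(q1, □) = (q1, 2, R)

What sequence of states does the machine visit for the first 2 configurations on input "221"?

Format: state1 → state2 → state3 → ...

Execution trace:
Initial: [q0]221
Step 1: δ(q0, 2) = (qA, 2, L) → [qA]□221

The machine reaches the accept state qA and halts.

State sequence: q0 → qA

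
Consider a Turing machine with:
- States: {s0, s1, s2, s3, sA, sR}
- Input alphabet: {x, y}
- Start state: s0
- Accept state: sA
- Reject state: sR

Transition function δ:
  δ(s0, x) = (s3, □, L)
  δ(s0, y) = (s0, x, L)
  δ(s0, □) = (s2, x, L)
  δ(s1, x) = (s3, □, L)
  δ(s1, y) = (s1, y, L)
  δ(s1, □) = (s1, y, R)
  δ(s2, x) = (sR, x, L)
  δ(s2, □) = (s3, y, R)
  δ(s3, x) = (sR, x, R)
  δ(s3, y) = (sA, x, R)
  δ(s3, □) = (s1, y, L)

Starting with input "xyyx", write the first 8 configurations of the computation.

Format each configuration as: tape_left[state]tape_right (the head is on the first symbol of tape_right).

Transitions applied:
Step 1: δ(s0, x) = (s3, □, L)
Step 2: δ(s3, □) = (s1, y, L)
Step 3: δ(s1, □) = (s1, y, R)
Step 4: δ(s1, y) = (s1, y, L)
Step 5: δ(s1, y) = (s1, y, L)
Step 6: δ(s1, □) = (s1, y, R)
Step 7: δ(s1, y) = (s1, y, L)

The first 8 configurations are:
[s0]xyyx ⊢ [s3]□□yyx ⊢ [s1]□y□yyx ⊢ y[s1]y□yyx ⊢ [s1]yy□yyx ⊢ [s1]□yy□yyx ⊢ y[s1]yy□yyx ⊢ [s1]yyy□yyx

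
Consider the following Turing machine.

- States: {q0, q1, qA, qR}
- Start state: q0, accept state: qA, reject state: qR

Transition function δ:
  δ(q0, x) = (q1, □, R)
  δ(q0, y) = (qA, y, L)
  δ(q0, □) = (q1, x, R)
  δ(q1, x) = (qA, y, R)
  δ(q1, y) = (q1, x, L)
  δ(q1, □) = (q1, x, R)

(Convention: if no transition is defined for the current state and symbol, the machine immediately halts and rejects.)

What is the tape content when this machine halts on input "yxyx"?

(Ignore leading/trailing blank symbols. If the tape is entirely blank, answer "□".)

Execution trace:
Initial: [q0]yxyx
Step 1: δ(q0, y) = (qA, y, L) → [qA]□yxyx

The machine reaches the accept state qA and halts.

Final tape (ignoring leading/trailing blanks): yxyx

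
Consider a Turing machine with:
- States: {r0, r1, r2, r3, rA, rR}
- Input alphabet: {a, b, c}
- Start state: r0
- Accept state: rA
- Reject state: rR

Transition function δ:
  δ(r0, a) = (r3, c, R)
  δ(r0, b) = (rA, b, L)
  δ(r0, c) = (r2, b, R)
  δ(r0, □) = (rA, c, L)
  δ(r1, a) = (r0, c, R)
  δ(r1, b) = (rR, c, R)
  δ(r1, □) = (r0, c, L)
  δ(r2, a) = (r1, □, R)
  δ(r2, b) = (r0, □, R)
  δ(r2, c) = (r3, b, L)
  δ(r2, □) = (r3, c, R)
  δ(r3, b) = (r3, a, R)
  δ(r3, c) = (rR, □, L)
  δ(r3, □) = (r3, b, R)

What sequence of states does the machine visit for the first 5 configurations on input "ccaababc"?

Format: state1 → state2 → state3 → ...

Execution trace:
Initial: [r0]ccaababc
Step 1: δ(r0, c) = (r2, b, R) → b[r2]caababc
Step 2: δ(r2, c) = (r3, b, L) → [r3]bbaababc
Step 3: δ(r3, b) = (r3, a, R) → a[r3]baababc
Step 4: δ(r3, b) = (r3, a, R) → aa[r3]aababc

No transition is defined for δ(r3, a). By convention the machine halts and rejects.

State sequence: r0 → r2 → r3 → r3 → r3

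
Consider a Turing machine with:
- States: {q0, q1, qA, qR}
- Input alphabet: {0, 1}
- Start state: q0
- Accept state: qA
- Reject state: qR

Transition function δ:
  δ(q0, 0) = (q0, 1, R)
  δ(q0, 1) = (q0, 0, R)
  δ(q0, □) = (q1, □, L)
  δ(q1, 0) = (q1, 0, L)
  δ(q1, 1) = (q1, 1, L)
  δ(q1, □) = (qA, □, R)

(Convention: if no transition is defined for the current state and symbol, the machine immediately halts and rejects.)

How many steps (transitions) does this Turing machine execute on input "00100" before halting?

Execution trace:
Initial: [q0]00100
Step 1: δ(q0, 0) = (q0, 1, R) → 1[q0]0100
Step 2: δ(q0, 0) = (q0, 1, R) → 11[q0]100
Step 3: δ(q0, 1) = (q0, 0, R) → 110[q0]00
Step 4: δ(q0, 0) = (q0, 1, R) → 1101[q0]0
Step 5: δ(q0, 0) = (q0, 1, R) → 11011[q0]□
Step 6: δ(q0, □) = (q1, □, L) → 1101[q1]1□
Step 7: δ(q1, 1) = (q1, 1, L) → 110[q1]11□
Step 8: δ(q1, 1) = (q1, 1, L) → 11[q1]011□
Step 9: δ(q1, 0) = (q1, 0, L) → 1[q1]1011□
Step 10: δ(q1, 1) = (q1, 1, L) → [q1]11011□
Step 11: δ(q1, 1) = (q1, 1, L) → [q1]□11011□
Step 12: δ(q1, □) = (qA, □, R) → □[qA]11011□

The machine reaches the accept state qA and halts.

The machine executed 12 steps before halting.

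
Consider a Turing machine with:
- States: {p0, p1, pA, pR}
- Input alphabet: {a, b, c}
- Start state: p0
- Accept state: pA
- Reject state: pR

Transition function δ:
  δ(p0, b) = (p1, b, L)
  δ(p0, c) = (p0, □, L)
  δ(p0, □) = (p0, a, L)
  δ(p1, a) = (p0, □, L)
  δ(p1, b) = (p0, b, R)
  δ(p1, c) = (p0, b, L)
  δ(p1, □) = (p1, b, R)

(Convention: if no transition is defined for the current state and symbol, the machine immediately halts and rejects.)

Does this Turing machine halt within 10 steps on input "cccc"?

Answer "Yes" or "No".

Execution trace:
Initial: [p0]cccc
Step 1: δ(p0, c) = (p0, □, L) → [p0]□□ccc
Step 2: δ(p0, □) = (p0, a, L) → [p0]□a□ccc
Step 3: δ(p0, □) = (p0, a, L) → [p0]□aa□ccc
Step 4: δ(p0, □) = (p0, a, L) → [p0]□aaa□ccc
Step 5: δ(p0, □) = (p0, a, L) → [p0]□aaaa□ccc
Step 6: δ(p0, □) = (p0, a, L) → [p0]□aaaaa□ccc
Step 7: δ(p0, □) = (p0, a, L) → [p0]□aaaaaa□ccc
Step 8: δ(p0, □) = (p0, a, L) → [p0]□aaaaaaa□ccc
Step 9: δ(p0, □) = (p0, a, L) → [p0]□aaaaaaaa□ccc
Step 10: δ(p0, □) = (p0, a, L) → [p0]□aaaaaaaaa□ccc

The machine has not reached a halting state after 10 steps.
The machine did not halt within the 10-step bound.

Answer: No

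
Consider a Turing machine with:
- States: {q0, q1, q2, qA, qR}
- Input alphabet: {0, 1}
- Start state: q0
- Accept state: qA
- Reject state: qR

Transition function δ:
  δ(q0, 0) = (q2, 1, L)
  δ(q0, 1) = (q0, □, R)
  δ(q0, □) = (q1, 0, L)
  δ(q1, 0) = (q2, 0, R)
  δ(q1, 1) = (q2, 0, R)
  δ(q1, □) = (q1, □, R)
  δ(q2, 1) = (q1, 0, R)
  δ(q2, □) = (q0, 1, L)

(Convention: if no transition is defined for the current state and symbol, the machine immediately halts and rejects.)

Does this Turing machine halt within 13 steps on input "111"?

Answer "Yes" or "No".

Execution trace:
Initial: [q0]111
Step 1: δ(q0, 1) = (q0, □, R) → □[q0]11
Step 2: δ(q0, 1) = (q0, □, R) → □□[q0]1
Step 3: δ(q0, 1) = (q0, □, R) → □□□[q0]□
Step 4: δ(q0, □) = (q1, 0, L) → □□[q1]□0
Step 5: δ(q1, □) = (q1, □, R) → □□□[q1]0
Step 6: δ(q1, 0) = (q2, 0, R) → □□□0[q2]□
Step 7: δ(q2, □) = (q0, 1, L) → □□□[q0]01
Step 8: δ(q0, 0) = (q2, 1, L) → □□[q2]□11
Step 9: δ(q2, □) = (q0, 1, L) → □[q0]□111
Step 10: δ(q0, □) = (q1, 0, L) → [q1]□0111
Step 11: δ(q1, □) = (q1, □, R) → □[q1]0111
Step 12: δ(q1, 0) = (q2, 0, R) → □0[q2]111
Step 13: δ(q2, 1) = (q1, 0, R) → □00[q1]11

The machine has not reached a halting state after 13 steps.
The machine did not halt within the 13-step bound.

Answer: No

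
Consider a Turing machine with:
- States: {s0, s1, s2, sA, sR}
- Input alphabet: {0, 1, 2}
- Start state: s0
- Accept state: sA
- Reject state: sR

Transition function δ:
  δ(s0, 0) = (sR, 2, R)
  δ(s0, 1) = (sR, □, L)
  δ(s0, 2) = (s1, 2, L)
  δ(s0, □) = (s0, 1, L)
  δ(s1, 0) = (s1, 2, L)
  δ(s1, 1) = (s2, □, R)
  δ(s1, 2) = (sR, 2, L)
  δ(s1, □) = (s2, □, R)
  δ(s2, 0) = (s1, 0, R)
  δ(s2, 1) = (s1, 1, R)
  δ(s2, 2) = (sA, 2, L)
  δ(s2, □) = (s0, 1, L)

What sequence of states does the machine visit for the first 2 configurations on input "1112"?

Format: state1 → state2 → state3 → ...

Execution trace:
Initial: [s0]1112
Step 1: δ(s0, 1) = (sR, □, L) → [sR]□□112

The machine reaches the reject state sR and halts.

State sequence: s0 → sR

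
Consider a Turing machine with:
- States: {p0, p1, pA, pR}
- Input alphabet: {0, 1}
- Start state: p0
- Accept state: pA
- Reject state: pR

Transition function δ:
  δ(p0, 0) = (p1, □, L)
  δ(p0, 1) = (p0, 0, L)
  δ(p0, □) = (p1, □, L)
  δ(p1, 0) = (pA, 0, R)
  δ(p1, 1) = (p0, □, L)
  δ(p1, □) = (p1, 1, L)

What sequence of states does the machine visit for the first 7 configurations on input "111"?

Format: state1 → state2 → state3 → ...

Execution trace:
Initial: [p0]111
Step 1: δ(p0, 1) = (p0, 0, L) → [p0]□011
Step 2: δ(p0, □) = (p1, □, L) → [p1]□□011
Step 3: δ(p1, □) = (p1, 1, L) → [p1]□1□011
Step 4: δ(p1, □) = (p1, 1, L) → [p1]□11□011
Step 5: δ(p1, □) = (p1, 1, L) → [p1]□111□011
Step 6: δ(p1, □) = (p1, 1, L) → [p1]□1111□011

State sequence: p0 → p0 → p1 → p1 → p1 → p1 → p1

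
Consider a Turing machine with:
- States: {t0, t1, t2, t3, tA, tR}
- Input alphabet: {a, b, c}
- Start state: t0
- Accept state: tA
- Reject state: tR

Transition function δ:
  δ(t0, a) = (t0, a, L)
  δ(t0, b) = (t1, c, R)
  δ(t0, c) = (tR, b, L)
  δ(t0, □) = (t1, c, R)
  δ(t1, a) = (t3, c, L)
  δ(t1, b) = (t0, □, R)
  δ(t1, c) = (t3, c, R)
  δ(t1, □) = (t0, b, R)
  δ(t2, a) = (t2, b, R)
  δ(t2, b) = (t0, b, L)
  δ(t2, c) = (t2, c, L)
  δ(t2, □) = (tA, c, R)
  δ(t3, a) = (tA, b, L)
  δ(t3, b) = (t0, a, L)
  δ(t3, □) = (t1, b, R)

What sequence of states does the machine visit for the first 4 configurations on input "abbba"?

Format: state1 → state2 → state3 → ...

Execution trace:
Initial: [t0]abbba
Step 1: δ(t0, a) = (t0, a, L) → [t0]□abbba
Step 2: δ(t0, □) = (t1, c, R) → c[t1]abbba
Step 3: δ(t1, a) = (t3, c, L) → [t3]ccbbba

No transition is defined for δ(t3, c). By convention the machine halts and rejects.

State sequence: t0 → t0 → t1 → t3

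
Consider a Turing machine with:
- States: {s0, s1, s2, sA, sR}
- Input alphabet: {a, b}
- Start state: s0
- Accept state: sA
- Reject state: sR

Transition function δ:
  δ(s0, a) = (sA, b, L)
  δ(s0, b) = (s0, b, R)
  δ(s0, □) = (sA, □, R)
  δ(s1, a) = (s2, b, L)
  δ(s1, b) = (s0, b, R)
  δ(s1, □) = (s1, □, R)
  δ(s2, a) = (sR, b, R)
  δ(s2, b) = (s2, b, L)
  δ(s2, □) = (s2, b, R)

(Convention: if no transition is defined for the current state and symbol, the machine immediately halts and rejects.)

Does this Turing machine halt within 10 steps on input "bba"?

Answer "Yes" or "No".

Execution trace:
Initial: [s0]bba
Step 1: δ(s0, b) = (s0, b, R) → b[s0]ba
Step 2: δ(s0, b) = (s0, b, R) → bb[s0]a
Step 3: δ(s0, a) = (sA, b, L) → b[sA]bb

The machine reaches the accept state sA and halts.
The machine halted after 3 steps (within the 10-step bound).

Answer: Yes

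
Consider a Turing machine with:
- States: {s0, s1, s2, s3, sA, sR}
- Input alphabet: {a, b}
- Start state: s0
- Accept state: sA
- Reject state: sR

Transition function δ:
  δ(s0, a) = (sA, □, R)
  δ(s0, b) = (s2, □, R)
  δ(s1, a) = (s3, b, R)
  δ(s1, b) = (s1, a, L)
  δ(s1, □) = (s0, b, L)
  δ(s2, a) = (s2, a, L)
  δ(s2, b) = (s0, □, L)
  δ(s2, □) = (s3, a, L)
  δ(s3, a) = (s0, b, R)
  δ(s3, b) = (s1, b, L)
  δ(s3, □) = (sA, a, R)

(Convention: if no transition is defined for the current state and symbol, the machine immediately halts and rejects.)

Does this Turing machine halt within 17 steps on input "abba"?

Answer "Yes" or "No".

Execution trace:
Initial: [s0]abba
Step 1: δ(s0, a) = (sA, □, R) → □[sA]bba

The machine reaches the accept state sA and halts.
The machine halted after 1 step (within the 17-step bound).

Answer: Yes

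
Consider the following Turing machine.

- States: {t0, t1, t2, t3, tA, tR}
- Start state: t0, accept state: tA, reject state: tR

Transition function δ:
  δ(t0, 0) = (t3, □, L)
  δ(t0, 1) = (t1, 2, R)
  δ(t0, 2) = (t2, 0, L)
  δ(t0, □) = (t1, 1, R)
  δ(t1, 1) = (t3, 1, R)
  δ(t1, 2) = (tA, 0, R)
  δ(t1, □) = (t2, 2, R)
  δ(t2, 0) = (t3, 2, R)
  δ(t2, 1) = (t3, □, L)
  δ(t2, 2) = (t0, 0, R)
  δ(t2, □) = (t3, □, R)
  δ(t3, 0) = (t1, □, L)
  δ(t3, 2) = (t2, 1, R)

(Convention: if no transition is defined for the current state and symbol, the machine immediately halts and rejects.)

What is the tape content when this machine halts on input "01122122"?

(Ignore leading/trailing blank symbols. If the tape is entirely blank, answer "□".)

Execution trace:
Initial: [t0]01122122
Step 1: δ(t0, 0) = (t3, □, L) → [t3]□□1122122

No transition is defined for δ(t3, □). By convention the machine halts and rejects.

Final tape (ignoring leading/trailing blanks): 1122122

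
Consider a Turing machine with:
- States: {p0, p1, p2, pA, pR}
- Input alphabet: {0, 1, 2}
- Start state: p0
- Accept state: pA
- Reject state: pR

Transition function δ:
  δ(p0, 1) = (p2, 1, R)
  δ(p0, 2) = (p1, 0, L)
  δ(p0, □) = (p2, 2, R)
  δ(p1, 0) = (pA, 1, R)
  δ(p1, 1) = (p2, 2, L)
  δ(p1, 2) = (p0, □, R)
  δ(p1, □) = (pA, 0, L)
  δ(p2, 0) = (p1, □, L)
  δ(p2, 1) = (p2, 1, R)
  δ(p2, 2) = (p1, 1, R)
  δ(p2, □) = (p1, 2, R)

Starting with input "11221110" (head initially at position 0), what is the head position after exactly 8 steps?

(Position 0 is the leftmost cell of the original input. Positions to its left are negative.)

Execution trace (head position shown):
Step 0: [p0]11221110  (head at position 0)
Step 1: move right → 1[p2]1221110  (head at position 1)
Step 2: move right → 11[p2]221110  (head at position 2)
Step 3: move right → 111[p1]21110  (head at position 3)
Step 4: move right → 111□[p0]1110  (head at position 4)
Step 5: move right → 111□1[p2]110  (head at position 5)
Step 6: move right → 111□11[p2]10  (head at position 6)
Step 7: move right → 111□111[p2]0  (head at position 7)
Step 8: move left → 111□11[p1]1□  (head at position 6)

After 8 steps, the head is at position 6.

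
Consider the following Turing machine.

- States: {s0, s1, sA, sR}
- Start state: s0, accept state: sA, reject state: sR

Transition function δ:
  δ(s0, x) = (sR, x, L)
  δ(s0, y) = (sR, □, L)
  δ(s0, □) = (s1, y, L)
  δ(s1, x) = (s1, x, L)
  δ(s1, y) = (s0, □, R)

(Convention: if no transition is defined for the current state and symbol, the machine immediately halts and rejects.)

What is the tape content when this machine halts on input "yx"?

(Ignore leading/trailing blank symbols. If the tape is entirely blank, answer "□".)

Execution trace:
Initial: [s0]yx
Step 1: δ(s0, y) = (sR, □, L) → [sR]□□x

The machine reaches the reject state sR and halts.

Final tape (ignoring leading/trailing blanks): x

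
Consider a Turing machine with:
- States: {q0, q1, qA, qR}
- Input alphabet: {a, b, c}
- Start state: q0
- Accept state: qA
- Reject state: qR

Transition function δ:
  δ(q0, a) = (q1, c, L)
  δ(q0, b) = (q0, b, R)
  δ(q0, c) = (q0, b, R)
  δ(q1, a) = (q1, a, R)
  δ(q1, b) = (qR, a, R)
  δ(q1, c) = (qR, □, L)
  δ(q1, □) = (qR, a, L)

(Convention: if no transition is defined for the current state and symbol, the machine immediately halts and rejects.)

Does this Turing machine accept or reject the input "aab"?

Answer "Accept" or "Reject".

Execution trace:
Initial: [q0]aab
Step 1: δ(q0, a) = (q1, c, L) → [q1]□cab
Step 2: δ(q1, □) = (qR, a, L) → [qR]□acab

The machine reaches the reject state qR and halts.

Answer: Reject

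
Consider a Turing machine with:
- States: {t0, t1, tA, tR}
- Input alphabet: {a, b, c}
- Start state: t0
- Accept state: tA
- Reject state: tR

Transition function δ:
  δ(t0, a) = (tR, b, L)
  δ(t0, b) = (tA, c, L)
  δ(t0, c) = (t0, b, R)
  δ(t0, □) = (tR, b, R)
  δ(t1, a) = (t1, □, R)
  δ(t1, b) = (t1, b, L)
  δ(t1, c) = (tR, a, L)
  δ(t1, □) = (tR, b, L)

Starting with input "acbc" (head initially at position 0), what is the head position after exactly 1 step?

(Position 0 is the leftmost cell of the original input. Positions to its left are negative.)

Execution trace (head position shown):
Step 0: [t0]acbc  (head at position 0)
Step 1: move left → [tR]□bcbc  (head at position -1)

After 1 step, the head is at position -1.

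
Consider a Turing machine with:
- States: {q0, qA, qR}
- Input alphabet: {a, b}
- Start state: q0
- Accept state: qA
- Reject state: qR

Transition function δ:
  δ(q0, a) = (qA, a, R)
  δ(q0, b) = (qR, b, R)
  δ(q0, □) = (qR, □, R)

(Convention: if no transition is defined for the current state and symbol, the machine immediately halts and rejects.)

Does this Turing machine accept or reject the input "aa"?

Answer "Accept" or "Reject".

Execution trace:
Initial: [q0]aa
Step 1: δ(q0, a) = (qA, a, R) → a[qA]a

The machine reaches the accept state qA and halts.

Answer: Accept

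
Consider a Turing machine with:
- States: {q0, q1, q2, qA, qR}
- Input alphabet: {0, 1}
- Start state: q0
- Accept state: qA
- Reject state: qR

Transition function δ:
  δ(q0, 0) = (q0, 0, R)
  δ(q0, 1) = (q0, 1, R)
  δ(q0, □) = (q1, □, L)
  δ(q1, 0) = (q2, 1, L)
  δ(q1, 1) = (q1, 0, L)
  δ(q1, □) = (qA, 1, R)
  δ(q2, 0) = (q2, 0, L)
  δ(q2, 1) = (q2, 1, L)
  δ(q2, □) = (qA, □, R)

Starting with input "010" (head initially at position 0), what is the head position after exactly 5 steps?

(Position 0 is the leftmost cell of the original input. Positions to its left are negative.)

Execution trace (head position shown):
Step 0: [q0]010  (head at position 0)
Step 1: move right → 0[q0]10  (head at position 1)
Step 2: move right → 01[q0]0  (head at position 2)
Step 3: move right → 010[q0]□  (head at position 3)
Step 4: move left → 01[q1]0□  (head at position 2)
Step 5: move left → 0[q2]11□  (head at position 1)

After 5 steps, the head is at position 1.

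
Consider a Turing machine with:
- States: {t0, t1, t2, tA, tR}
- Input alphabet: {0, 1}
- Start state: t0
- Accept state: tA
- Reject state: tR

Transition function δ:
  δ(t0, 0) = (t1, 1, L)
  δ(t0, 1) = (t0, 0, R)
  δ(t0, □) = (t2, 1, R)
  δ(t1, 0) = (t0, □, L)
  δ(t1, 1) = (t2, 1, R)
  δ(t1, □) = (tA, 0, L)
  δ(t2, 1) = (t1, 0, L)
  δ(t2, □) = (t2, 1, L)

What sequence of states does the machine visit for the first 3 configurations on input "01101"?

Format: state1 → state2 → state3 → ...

Execution trace:
Initial: [t0]01101
Step 1: δ(t0, 0) = (t1, 1, L) → [t1]□11101
Step 2: δ(t1, □) = (tA, 0, L) → [tA]□011101

The machine reaches the accept state tA and halts.

State sequence: t0 → t1 → tA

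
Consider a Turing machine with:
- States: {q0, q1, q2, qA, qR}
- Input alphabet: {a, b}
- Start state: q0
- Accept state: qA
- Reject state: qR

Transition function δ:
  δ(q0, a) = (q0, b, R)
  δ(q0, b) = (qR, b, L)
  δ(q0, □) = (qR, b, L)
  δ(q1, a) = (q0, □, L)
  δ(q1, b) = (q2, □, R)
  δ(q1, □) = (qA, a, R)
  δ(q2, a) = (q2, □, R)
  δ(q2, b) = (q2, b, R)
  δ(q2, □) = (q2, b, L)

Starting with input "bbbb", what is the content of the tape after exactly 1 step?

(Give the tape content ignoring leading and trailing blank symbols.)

Execution trace:
Initial: [q0]bbbb
Step 1: δ(q0, b) = (qR, b, L) → [qR]□bbbb

The machine reaches the reject state qR and halts.

After 1 step, the tape (ignoring leading/trailing blanks) is: bbbb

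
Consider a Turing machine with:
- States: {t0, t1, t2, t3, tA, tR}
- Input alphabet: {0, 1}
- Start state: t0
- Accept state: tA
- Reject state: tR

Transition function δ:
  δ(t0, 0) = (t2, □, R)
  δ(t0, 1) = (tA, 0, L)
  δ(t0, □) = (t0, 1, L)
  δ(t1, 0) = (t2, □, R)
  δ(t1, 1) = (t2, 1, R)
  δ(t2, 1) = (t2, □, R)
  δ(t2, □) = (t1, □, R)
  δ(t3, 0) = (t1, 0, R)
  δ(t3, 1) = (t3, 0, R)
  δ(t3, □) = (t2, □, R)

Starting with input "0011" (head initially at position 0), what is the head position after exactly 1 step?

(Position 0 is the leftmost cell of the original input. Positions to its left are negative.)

Execution trace (head position shown):
Step 0: [t0]0011  (head at position 0)
Step 1: move right → □[t2]011  (head at position 1)

After 1 step, the head is at position 1.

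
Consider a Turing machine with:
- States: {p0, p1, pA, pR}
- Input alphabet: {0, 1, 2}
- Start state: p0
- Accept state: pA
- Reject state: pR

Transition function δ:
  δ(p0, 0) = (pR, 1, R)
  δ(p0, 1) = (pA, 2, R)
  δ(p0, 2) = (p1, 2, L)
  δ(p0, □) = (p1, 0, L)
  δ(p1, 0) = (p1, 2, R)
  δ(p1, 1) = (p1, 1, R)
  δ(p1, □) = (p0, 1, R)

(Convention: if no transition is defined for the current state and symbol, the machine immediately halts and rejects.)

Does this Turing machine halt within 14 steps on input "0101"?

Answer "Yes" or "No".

Execution trace:
Initial: [p0]0101
Step 1: δ(p0, 0) = (pR, 1, R) → 1[pR]101

The machine reaches the reject state pR and halts.
The machine halted after 1 step (within the 14-step bound).

Answer: Yes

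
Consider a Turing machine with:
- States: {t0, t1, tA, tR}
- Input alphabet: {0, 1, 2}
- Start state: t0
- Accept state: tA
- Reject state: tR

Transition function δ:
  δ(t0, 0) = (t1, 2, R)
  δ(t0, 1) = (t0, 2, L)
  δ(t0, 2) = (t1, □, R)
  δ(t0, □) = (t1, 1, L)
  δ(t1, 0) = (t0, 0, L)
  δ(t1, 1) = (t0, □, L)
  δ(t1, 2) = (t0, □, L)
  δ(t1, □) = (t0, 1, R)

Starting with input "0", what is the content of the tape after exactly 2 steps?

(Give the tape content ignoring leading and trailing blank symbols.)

Execution trace:
Initial: [t0]0
Step 1: δ(t0, 0) = (t1, 2, R) → 2[t1]□
Step 2: δ(t1, □) = (t0, 1, R) → 21[t0]□

After 2 steps, the tape (ignoring leading/trailing blanks) is: 21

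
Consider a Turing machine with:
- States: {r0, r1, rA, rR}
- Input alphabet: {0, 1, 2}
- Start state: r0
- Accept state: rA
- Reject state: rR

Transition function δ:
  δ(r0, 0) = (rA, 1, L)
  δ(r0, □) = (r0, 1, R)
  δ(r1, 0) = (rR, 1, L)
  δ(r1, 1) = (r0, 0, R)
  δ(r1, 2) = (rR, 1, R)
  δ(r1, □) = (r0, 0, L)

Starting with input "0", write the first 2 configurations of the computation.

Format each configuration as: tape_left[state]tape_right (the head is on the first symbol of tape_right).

Transitions applied:
Step 1: δ(r0, 0) = (rA, 1, L)

The first 2 configurations are:
[r0]0 ⊢ [rA]□1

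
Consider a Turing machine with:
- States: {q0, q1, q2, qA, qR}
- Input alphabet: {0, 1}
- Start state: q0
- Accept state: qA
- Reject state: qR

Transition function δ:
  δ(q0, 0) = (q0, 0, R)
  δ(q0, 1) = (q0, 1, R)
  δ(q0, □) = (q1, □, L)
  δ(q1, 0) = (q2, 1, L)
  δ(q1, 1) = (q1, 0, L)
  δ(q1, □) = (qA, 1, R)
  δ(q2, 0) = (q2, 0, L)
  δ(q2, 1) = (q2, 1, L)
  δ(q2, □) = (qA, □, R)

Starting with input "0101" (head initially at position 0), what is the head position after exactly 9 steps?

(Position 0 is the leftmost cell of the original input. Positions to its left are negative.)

Execution trace (head position shown):
Step 0: [q0]0101  (head at position 0)
Step 1: move right → 0[q0]101  (head at position 1)
Step 2: move right → 01[q0]01  (head at position 2)
Step 3: move right → 010[q0]1  (head at position 3)
Step 4: move right → 0101[q0]□  (head at position 4)
Step 5: move left → 010[q1]1□  (head at position 3)
Step 6: move left → 01[q1]00□  (head at position 2)
Step 7: move left → 0[q2]110□  (head at position 1)
Step 8: move left → [q2]0110□  (head at position 0)
Step 9: move left → [q2]□0110□  (head at position -1)

After 9 steps, the head is at position -1.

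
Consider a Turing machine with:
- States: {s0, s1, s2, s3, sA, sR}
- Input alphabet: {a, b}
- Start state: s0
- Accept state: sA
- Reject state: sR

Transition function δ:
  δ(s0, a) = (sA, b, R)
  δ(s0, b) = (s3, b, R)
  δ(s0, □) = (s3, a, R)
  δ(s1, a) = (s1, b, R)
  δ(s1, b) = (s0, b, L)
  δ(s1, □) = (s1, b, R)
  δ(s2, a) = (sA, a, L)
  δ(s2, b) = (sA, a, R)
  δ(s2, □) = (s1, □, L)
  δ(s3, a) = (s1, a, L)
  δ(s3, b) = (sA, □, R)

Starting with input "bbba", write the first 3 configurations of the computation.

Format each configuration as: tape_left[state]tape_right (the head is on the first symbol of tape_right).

Transitions applied:
Step 1: δ(s0, b) = (s3, b, R)
Step 2: δ(s3, b) = (sA, □, R)

The first 3 configurations are:
[s0]bbba ⊢ b[s3]bba ⊢ b□[sA]ba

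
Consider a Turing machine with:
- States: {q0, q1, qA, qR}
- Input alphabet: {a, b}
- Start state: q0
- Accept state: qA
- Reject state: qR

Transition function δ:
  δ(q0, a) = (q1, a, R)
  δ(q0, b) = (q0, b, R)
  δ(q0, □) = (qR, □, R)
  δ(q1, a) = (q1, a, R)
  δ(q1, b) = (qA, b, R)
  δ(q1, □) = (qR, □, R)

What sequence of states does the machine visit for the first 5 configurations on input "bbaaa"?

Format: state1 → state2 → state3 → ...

Execution trace:
Initial: [q0]bbaaa
Step 1: δ(q0, b) = (q0, b, R) → b[q0]baaa
Step 2: δ(q0, b) = (q0, b, R) → bb[q0]aaa
Step 3: δ(q0, a) = (q1, a, R) → bba[q1]aa
Step 4: δ(q1, a) = (q1, a, R) → bbaa[q1]a

State sequence: q0 → q0 → q0 → q1 → q1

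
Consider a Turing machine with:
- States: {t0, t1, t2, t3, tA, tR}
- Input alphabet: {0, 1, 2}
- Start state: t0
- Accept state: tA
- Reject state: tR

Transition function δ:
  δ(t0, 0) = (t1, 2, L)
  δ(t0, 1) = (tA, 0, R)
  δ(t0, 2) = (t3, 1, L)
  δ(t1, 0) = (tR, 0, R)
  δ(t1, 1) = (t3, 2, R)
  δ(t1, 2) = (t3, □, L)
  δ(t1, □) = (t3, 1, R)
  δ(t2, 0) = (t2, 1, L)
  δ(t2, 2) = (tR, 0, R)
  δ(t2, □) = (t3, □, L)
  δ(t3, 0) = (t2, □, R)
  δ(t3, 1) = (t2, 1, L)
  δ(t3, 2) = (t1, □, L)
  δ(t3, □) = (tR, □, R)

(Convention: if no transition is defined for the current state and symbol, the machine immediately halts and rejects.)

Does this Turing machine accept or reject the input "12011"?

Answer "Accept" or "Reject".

Execution trace:
Initial: [t0]12011
Step 1: δ(t0, 1) = (tA, 0, R) → 0[tA]2011

The machine reaches the accept state tA and halts.

Answer: Accept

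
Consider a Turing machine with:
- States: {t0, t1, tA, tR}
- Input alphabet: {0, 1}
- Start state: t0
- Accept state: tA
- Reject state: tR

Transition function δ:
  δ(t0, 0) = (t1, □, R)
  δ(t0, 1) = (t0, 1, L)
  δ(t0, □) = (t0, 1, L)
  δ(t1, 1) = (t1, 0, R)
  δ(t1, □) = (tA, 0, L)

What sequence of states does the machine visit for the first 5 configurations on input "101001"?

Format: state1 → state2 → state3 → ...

Execution trace:
Initial: [t0]101001
Step 1: δ(t0, 1) = (t0, 1, L) → [t0]□101001
Step 2: δ(t0, □) = (t0, 1, L) → [t0]□1101001
Step 3: δ(t0, □) = (t0, 1, L) → [t0]□11101001
Step 4: δ(t0, □) = (t0, 1, L) → [t0]□111101001

State sequence: t0 → t0 → t0 → t0 → t0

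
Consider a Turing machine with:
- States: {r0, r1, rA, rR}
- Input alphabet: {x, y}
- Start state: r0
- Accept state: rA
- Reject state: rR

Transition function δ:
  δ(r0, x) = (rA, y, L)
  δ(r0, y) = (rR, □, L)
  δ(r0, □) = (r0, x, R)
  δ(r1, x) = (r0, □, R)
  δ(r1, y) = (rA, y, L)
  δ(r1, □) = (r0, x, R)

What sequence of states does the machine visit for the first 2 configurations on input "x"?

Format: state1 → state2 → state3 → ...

Execution trace:
Initial: [r0]x
Step 1: δ(r0, x) = (rA, y, L) → [rA]□y

The machine reaches the accept state rA and halts.

State sequence: r0 → rA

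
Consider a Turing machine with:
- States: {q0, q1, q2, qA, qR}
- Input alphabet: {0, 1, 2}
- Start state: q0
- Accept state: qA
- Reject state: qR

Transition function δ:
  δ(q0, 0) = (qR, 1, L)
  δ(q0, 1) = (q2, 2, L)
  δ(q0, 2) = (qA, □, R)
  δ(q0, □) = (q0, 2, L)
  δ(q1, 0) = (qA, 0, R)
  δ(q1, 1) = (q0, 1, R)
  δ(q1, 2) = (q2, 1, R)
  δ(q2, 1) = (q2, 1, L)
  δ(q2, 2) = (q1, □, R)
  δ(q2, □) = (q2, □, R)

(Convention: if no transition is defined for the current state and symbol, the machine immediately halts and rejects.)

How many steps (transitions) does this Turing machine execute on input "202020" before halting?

Execution trace:
Initial: [q0]202020
Step 1: δ(q0, 2) = (qA, □, R) → □[qA]02020

The machine reaches the accept state qA and halts.

The machine executed 1 step before halting.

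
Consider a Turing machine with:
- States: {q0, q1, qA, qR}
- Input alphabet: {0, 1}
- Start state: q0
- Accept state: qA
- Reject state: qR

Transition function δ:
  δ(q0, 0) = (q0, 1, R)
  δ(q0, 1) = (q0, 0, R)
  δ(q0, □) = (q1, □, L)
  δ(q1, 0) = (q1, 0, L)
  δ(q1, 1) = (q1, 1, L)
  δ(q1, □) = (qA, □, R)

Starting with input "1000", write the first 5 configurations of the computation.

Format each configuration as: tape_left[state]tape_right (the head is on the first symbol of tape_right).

Transitions applied:
Step 1: δ(q0, 1) = (q0, 0, R)
Step 2: δ(q0, 0) = (q0, 1, R)
Step 3: δ(q0, 0) = (q0, 1, R)
Step 4: δ(q0, 0) = (q0, 1, R)

The first 5 configurations are:
[q0]1000 ⊢ 0[q0]000 ⊢ 01[q0]00 ⊢ 011[q0]0 ⊢ 0111[q0]□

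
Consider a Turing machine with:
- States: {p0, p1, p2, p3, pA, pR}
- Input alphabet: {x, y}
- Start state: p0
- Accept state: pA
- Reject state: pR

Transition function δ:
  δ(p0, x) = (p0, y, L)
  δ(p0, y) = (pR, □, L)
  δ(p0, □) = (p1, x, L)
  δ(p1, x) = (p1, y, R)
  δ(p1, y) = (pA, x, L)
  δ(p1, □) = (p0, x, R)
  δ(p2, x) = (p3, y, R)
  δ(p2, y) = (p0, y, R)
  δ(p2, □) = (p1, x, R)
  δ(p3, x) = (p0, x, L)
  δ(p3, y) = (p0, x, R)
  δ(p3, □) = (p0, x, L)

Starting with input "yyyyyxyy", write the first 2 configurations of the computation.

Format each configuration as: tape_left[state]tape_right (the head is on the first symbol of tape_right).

Transitions applied:
Step 1: δ(p0, y) = (pR, □, L)

The first 2 configurations are:
[p0]yyyyyxyy ⊢ [pR]□□yyyyxyy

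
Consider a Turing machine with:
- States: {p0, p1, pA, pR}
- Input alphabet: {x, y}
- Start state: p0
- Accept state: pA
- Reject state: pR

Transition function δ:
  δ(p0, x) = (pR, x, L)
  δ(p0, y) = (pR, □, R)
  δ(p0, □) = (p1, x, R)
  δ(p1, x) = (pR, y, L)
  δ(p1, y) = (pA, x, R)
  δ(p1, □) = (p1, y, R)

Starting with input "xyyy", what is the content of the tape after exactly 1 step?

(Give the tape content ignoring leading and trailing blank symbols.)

Execution trace:
Initial: [p0]xyyy
Step 1: δ(p0, x) = (pR, x, L) → [pR]□xyyy

The machine reaches the reject state pR and halts.

After 1 step, the tape (ignoring leading/trailing blanks) is: xyyy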